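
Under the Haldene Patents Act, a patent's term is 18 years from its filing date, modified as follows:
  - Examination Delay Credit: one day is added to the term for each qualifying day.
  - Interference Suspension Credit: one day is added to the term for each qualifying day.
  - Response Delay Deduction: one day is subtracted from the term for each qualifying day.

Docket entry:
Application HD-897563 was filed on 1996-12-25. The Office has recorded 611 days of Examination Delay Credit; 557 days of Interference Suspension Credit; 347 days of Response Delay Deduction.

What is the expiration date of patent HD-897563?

2017-03-25

Base term: filing date + 18 years → 25 December 2014.
Examination Delay Credit: +611 days → 27 August 2016.
Interference Suspension Credit: +557 days → 7 March 2018.
Response Delay Deduction: −347 days → 25 March 2017.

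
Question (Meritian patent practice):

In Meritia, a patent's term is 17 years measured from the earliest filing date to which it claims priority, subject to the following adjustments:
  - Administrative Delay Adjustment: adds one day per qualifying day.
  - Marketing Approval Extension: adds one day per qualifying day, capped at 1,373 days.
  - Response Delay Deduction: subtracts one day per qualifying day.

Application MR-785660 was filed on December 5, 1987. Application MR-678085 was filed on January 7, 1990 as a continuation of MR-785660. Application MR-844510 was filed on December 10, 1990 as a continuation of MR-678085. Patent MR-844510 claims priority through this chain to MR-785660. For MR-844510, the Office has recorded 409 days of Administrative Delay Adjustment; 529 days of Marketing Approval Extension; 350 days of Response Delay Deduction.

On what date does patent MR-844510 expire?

Earliest priority filing: 5 December 1987.
Base term: 5 December 1987 + 17 years → 5 December 2004.
Administrative Delay Adjustment: +409 days → 18 January 2006.
Marketing Approval Extension: 529 days (within the 1373-day cap) → +529 days → 1 July 2007.
Response Delay Deduction: −350 days → 16 July 2006.

2006-07-16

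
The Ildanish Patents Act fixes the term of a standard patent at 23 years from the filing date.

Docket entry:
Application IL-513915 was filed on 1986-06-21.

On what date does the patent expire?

Filing date + 23 years → 21 June 2009.

June 21, 2009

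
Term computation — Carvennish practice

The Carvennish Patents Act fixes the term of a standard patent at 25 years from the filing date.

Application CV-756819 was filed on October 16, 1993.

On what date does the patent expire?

October 16, 2018

Filing date + 25 years → 16 October 2018.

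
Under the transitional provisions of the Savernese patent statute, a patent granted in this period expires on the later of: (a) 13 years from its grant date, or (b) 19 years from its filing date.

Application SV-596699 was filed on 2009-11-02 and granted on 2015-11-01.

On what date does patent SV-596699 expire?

November 2, 2028

(a) grant + 13 years → 1 November 2028.
(b) filing + 19 years → 2 November 2028.
Later of the two: 2 November 2028.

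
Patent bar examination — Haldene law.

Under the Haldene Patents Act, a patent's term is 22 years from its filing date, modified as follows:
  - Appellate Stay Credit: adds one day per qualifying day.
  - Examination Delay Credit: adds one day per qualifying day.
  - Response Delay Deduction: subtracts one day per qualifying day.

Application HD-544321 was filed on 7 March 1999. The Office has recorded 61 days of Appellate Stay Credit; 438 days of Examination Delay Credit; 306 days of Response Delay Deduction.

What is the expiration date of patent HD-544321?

2021-09-16

Base term: filing date + 22 years → 7 March 2021.
Appellate Stay Credit: +61 days → 7 May 2021.
Examination Delay Credit: +438 days → 19 July 2022.
Response Delay Deduction: −306 days → 16 September 2021.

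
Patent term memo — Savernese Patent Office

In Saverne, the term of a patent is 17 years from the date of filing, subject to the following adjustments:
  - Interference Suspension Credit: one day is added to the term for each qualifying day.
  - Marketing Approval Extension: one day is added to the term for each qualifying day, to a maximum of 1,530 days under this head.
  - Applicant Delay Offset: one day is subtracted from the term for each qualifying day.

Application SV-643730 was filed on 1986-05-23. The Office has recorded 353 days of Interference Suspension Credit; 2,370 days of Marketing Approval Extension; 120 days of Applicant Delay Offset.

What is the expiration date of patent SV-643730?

2008-03-20

Base term: filing date + 17 years → 23 May 2003.
Interference Suspension Credit: +353 days → 10 May 2004.
Marketing Approval Extension: 2370 days claimed exceeds the 1530-day cap, so +1530 days → 18 July 2008.
Applicant Delay Offset: −120 days → 20 March 2008.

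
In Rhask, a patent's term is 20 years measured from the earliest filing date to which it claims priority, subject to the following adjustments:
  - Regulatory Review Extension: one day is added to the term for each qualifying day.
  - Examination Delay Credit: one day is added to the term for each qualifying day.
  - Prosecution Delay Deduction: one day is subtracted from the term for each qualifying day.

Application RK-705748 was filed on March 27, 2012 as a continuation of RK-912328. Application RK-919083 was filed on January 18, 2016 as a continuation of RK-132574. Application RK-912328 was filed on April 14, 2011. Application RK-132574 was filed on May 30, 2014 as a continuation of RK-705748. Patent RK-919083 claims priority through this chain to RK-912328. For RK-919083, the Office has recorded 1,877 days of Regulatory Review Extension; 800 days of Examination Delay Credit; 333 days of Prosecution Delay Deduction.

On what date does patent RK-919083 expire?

2037-09-13

Earliest priority filing: 14 April 2011.
Base term: 14 April 2011 + 20 years → 14 April 2031.
Regulatory Review Extension: +1877 days → 3 June 2036.
Examination Delay Credit: +800 days → 12 August 2038.
Prosecution Delay Deduction: −333 days → 13 September 2037.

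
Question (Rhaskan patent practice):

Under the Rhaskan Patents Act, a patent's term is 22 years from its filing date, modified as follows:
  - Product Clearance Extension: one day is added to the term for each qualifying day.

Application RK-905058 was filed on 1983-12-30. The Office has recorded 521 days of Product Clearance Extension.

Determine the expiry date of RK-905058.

Base term: filing date + 22 years → 30 December 2005.
Product Clearance Extension: +521 days → 4 June 2007.

June 4, 2007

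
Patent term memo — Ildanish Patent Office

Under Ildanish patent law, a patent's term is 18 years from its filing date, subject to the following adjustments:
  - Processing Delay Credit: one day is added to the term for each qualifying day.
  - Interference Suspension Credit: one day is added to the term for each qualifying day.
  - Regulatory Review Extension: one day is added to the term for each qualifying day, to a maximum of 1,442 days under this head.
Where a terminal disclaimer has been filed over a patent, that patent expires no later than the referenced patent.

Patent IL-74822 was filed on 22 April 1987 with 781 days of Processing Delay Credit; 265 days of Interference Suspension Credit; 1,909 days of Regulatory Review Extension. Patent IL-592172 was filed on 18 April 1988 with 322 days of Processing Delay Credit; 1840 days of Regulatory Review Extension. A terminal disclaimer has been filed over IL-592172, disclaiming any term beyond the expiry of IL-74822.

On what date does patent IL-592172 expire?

Natural term of IL-592172:
  Base: filing + 18 years → 18 April 2006.
  Processing Delay Credit: +322 days → 6 March 2007.
  Regulatory Review Extension: 1840 days claimed exceeds the 1442-day cap, so +1442 days → 15 February 2011.
Expiry of referenced patent IL-74822:
  Base: filing + 18 years → 22 April 2005.
  Processing Delay Credit: +781 days → 12 June 2007.
  Interference Suspension Credit: +265 days → 3 March 2008.
  Regulatory Review Extension: 1909 days claimed exceeds the 1442-day cap, so +1442 days → 13 February 2012.
Terminal disclaimer: IL-592172 expires on the earlier of 15 February 2011 and 13 February 2012.

February 15, 2011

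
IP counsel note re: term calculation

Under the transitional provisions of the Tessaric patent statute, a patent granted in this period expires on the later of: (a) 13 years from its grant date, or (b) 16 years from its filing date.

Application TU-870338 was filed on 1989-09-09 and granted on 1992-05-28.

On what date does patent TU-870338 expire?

2005-09-09

(a) grant + 13 years → 28 May 2005.
(b) filing + 16 years → 9 September 2005.
Later of the two: 9 September 2005.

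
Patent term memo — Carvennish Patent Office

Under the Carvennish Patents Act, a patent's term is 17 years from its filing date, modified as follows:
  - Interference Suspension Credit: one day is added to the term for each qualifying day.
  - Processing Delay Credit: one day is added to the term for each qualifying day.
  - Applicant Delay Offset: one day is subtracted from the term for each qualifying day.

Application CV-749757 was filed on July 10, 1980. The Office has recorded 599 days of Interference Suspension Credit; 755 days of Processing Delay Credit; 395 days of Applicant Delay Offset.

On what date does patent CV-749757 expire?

Base term: filing date + 17 years → 10 July 1997.
Interference Suspension Credit: +599 days → 1 March 1999.
Processing Delay Credit: +755 days → 25 March 2001.
Applicant Delay Offset: −395 days → 24 February 2000.

February 24, 2000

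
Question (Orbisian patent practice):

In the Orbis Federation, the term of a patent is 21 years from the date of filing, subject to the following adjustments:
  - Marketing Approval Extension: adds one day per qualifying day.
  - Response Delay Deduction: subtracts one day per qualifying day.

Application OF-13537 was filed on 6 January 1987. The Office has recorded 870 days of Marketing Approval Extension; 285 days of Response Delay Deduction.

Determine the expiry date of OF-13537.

2009-08-13

Base term: filing date + 21 years → 6 January 2008.
Marketing Approval Extension: +870 days → 25 May 2010.
Response Delay Deduction: −285 days → 13 August 2009.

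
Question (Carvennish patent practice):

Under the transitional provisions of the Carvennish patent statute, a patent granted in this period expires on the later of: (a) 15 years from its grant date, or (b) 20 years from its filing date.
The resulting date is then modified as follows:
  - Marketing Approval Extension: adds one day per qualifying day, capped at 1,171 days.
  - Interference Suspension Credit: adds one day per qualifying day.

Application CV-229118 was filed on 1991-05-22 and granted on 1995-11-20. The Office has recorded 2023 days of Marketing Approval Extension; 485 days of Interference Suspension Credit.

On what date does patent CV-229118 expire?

(a) grant + 15 years → 20 November 2010.
(b) filing + 20 years → 22 May 2011.
Later of the two: 22 May 2011.
Marketing Approval Extension: 2023 days claimed exceeds the 1171-day cap, so +1171 days → 5 August 2014.
Interference Suspension Credit: +485 days → 3 December 2015.

December 3, 2015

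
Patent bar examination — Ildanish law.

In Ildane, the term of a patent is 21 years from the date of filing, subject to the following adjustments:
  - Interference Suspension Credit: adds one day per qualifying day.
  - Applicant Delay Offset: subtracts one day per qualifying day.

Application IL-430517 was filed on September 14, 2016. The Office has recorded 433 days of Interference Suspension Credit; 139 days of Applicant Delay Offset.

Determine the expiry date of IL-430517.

2038-07-05

Base term: filing date + 21 years → 14 September 2037.
Interference Suspension Credit: +433 days → 21 November 2038.
Applicant Delay Offset: −139 days → 5 July 2038.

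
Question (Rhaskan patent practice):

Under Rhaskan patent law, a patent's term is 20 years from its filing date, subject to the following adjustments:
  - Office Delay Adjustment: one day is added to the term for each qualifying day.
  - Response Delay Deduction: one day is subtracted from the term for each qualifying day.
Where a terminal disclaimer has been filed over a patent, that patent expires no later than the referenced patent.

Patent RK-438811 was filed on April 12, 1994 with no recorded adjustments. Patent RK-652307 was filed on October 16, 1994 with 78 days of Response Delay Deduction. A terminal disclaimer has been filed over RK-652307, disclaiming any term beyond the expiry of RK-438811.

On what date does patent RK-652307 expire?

Natural term of RK-652307:
  Base: filing + 20 years → 16 October 2014.
  Response Delay Deduction: −78 days → 30 July 2014.
Expiry of referenced patent RK-438811:
  Base: filing + 20 years → 12 April 2014.
Terminal disclaimer: RK-652307 expires on the earlier of 30 July 2014 and 12 April 2014.

April 12, 2014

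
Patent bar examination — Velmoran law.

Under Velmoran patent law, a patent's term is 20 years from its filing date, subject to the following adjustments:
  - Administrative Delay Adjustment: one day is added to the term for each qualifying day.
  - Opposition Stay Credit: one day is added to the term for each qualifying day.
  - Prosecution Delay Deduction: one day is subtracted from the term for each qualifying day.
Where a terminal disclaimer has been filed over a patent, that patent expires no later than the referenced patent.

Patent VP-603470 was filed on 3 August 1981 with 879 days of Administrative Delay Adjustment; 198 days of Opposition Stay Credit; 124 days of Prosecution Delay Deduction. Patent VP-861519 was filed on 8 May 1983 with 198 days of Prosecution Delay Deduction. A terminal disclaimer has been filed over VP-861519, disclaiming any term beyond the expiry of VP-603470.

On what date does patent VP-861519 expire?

Natural term of VP-861519:
  Base: filing + 20 years → 8 May 2003.
  Prosecution Delay Deduction: −198 days → 22 October 2002.
Expiry of referenced patent VP-603470:
  Base: filing + 20 years → 3 August 2001.
  Administrative Delay Adjustment: +879 days → 30 December 2003.
  Opposition Stay Credit: +198 days → 15 July 2004.
  Prosecution Delay Deduction: −124 days → 13 March 2004.
Terminal disclaimer: VP-861519 expires on the earlier of 22 October 2002 and 13 March 2004.

2002-10-22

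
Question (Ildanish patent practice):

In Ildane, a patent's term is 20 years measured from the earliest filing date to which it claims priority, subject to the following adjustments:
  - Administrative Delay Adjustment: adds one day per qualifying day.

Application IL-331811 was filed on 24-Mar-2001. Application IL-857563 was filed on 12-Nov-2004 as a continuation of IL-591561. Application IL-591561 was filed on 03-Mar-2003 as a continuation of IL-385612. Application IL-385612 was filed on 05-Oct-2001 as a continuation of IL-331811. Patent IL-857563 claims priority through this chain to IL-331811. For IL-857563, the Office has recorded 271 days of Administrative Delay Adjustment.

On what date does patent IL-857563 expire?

Earliest priority filing: 24 March 2001.
Base term: 24 March 2001 + 20 years → 24 March 2021.
Administrative Delay Adjustment: +271 days → 20 December 2021.

2021-12-20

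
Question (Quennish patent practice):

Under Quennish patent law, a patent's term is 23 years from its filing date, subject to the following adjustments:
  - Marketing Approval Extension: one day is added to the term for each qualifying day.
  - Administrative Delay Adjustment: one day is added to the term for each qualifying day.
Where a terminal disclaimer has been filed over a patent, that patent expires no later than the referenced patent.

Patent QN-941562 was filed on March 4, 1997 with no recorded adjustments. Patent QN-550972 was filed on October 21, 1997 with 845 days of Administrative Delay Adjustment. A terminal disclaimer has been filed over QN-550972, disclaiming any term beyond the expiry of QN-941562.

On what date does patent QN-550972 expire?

March 4, 2020

Natural term of QN-550972:
  Base: filing + 23 years → 21 October 2020.
  Administrative Delay Adjustment: +845 days → 13 February 2023.
Expiry of referenced patent QN-941562:
  Base: filing + 23 years → 4 March 2020.
Terminal disclaimer: QN-550972 expires on the earlier of 13 February 2023 and 4 March 2020.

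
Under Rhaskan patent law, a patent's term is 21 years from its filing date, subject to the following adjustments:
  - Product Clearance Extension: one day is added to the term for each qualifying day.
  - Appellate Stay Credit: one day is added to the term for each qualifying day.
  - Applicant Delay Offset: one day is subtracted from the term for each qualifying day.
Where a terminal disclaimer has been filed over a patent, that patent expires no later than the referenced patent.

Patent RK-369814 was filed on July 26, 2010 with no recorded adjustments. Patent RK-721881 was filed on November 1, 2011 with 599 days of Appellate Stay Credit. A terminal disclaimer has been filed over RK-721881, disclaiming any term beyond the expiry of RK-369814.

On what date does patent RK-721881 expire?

July 26, 2031

Natural term of RK-721881:
  Base: filing + 21 years → 1 November 2032.
  Appellate Stay Credit: +599 days → 23 June 2034.
Expiry of referenced patent RK-369814:
  Base: filing + 21 years → 26 July 2031.
Terminal disclaimer: RK-721881 expires on the earlier of 23 June 2034 and 26 July 2031.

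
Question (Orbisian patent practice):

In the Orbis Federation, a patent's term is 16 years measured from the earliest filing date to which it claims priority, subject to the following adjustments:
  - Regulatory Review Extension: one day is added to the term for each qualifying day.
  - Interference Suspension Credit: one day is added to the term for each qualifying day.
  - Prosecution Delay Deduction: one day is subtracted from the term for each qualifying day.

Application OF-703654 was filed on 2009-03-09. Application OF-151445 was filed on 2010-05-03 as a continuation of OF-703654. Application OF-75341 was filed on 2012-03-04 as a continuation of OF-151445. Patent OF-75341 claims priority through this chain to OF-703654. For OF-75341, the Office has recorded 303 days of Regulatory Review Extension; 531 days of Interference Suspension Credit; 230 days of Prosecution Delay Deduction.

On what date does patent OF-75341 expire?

November 3, 2026

Earliest priority filing: 9 March 2009.
Base term: 9 March 2009 + 16 years → 9 March 2025.
Regulatory Review Extension: +303 days → 6 January 2026.
Interference Suspension Credit: +531 days → 21 June 2027.
Prosecution Delay Deduction: −230 days → 3 November 2026.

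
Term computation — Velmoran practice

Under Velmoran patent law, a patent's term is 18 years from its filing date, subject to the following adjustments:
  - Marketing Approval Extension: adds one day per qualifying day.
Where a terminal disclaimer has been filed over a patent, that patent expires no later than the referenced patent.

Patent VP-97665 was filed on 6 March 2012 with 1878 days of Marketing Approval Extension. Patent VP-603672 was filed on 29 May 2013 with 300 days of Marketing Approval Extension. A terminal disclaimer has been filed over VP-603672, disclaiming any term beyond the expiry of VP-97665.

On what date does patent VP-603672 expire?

2032-03-24

Natural term of VP-603672:
  Base: filing + 18 years → 29 May 2031.
  Marketing Approval Extension: +300 days → 24 March 2032.
Expiry of referenced patent VP-97665:
  Base: filing + 18 years → 6 March 2030.
  Marketing Approval Extension: +1878 days → 27 April 2035.
Terminal disclaimer: VP-603672 expires on the earlier of 24 March 2032 and 27 April 2035.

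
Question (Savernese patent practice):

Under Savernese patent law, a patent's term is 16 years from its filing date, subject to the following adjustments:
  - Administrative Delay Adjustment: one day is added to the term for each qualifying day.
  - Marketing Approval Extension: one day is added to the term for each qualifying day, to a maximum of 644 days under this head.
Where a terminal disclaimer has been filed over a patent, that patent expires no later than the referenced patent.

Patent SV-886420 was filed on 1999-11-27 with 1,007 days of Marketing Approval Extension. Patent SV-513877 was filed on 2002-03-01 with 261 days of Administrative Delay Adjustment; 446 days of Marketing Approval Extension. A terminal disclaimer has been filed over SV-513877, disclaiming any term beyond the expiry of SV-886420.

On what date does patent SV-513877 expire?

Natural term of SV-513877:
  Base: filing + 16 years → 1 March 2018.
  Administrative Delay Adjustment: +261 days → 17 November 2018.
  Marketing Approval Extension: 446 days (within the 644-day cap) → +446 days → 6 February 2020.
Expiry of referenced patent SV-886420:
  Base: filing + 16 years → 27 November 2015.
  Marketing Approval Extension: 1007 days claimed exceeds the 644-day cap, so +644 days → 1 September 2017.
Terminal disclaimer: SV-513877 expires on the earlier of 6 February 2020 and 1 September 2017.

2017-09-01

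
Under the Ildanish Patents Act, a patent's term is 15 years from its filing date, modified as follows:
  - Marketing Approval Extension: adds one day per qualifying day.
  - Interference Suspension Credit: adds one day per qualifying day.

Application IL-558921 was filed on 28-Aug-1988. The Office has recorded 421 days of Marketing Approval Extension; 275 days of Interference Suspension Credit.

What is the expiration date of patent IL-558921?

July 24, 2005

Base term: filing date + 15 years → 28 August 2003.
Marketing Approval Extension: +421 days → 22 October 2004.
Interference Suspension Credit: +275 days → 24 July 2005.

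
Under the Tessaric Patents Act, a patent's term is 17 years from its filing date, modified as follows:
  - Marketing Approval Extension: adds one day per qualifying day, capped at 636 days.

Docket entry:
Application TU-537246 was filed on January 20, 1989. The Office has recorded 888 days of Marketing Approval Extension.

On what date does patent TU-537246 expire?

Base term: filing date + 17 years → 20 January 2006.
Marketing Approval Extension: 888 days claimed exceeds the 636-day cap, so +636 days → 18 October 2007.

October 18, 2007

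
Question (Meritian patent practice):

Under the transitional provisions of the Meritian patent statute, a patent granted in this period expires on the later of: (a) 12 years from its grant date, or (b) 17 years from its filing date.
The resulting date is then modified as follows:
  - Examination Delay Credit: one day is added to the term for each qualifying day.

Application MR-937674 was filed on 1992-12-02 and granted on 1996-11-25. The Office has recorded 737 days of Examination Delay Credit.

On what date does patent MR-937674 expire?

(a) grant + 12 years → 25 November 2008.
(b) filing + 17 years → 2 December 2009.
Later of the two: 2 December 2009.
Examination Delay Credit: +737 days → 9 December 2011.

2011-12-09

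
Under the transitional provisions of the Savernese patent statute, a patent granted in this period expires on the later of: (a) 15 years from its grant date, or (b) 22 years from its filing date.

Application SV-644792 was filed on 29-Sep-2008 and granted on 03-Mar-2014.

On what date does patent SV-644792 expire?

September 29, 2030

(a) grant + 15 years → 3 March 2029.
(b) filing + 22 years → 29 September 2030.
Later of the two: 29 September 2030.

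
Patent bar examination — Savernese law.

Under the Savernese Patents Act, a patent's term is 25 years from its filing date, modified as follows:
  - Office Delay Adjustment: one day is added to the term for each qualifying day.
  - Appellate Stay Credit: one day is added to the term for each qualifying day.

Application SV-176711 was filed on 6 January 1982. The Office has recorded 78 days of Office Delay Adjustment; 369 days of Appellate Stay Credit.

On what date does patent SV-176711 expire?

Base term: filing date + 25 years → 6 January 2007.
Office Delay Adjustment: +78 days → 25 March 2007.
Appellate Stay Credit: +369 days → 28 March 2008.

2008-03-28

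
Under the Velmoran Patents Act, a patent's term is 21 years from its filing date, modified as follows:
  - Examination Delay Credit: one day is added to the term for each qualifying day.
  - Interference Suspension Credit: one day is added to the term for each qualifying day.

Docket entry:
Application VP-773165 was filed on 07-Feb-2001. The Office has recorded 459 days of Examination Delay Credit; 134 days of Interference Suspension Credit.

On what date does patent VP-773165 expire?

Base term: filing date + 21 years → 7 February 2022.
Examination Delay Credit: +459 days → 12 May 2023.
Interference Suspension Credit: +134 days → 23 September 2023.

September 23, 2023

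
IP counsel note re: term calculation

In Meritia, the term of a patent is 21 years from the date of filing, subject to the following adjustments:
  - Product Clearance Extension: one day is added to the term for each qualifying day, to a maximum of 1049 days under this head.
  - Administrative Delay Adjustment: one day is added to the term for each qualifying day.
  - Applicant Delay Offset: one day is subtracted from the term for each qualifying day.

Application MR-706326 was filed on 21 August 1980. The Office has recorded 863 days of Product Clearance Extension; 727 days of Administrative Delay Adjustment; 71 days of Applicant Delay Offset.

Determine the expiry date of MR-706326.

2005-10-18

Base term: filing date + 21 years → 21 August 2001.
Product Clearance Extension: 863 days (within the 1049-day cap) → +863 days → 1 January 2004.
Administrative Delay Adjustment: +727 days → 28 December 2005.
Applicant Delay Offset: −71 days → 18 October 2005.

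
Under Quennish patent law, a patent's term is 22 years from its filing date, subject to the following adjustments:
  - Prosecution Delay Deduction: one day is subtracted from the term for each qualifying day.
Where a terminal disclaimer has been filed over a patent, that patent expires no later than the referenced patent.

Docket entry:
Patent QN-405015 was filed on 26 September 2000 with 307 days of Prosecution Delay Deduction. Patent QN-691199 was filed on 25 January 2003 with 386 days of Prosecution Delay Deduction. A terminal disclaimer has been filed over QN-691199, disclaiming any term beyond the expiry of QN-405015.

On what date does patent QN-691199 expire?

2021-11-23

Natural term of QN-691199:
  Base: filing + 22 years → 25 January 2025.
  Prosecution Delay Deduction: −386 days → 5 January 2024.
Expiry of referenced patent QN-405015:
  Base: filing + 22 years → 26 September 2022.
  Prosecution Delay Deduction: −307 days → 23 November 2021.
Terminal disclaimer: QN-691199 expires on the earlier of 5 January 2024 and 23 November 2021.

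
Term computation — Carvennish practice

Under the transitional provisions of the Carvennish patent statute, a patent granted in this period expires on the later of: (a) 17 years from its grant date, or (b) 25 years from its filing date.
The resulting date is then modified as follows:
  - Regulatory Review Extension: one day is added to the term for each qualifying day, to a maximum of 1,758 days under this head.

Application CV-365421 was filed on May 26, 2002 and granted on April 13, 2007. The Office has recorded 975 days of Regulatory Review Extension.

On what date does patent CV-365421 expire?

2030-01-25

(a) grant + 17 years → 13 April 2024.
(b) filing + 25 years → 26 May 2027.
Later of the two: 26 May 2027.
Regulatory Review Extension: 975 days (within the 1758-day cap) → +975 days → 25 January 2030.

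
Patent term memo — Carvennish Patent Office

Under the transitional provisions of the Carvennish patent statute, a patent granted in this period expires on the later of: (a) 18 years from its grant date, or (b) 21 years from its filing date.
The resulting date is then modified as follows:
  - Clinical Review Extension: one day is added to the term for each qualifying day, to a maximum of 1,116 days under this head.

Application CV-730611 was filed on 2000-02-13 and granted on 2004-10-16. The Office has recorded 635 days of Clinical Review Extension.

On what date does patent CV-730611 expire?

July 12, 2024

(a) grant + 18 years → 16 October 2022.
(b) filing + 21 years → 13 February 2021.
Later of the two: 16 October 2022.
Clinical Review Extension: 635 days (within the 1116-day cap) → +635 days → 12 July 2024.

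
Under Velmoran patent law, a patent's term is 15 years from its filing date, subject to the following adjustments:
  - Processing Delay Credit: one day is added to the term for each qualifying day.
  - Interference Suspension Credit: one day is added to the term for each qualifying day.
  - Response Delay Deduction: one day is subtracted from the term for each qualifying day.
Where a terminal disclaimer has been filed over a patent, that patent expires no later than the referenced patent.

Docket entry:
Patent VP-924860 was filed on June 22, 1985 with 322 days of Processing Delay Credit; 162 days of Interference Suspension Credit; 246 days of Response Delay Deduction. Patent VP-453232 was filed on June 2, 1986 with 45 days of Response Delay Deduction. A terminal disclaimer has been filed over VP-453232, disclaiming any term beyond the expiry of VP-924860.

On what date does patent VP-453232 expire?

Natural term of VP-453232:
  Base: filing + 15 years → 2 June 2001.
  Response Delay Deduction: −45 days → 18 April 2001.
Expiry of referenced patent VP-924860:
  Base: filing + 15 years → 22 June 2000.
  Processing Delay Credit: +322 days → 10 May 2001.
  Interference Suspension Credit: +162 days → 19 October 2001.
  Response Delay Deduction: −246 days → 15 February 2001.
Terminal disclaimer: VP-453232 expires on the earlier of 18 April 2001 and 15 February 2001.

2001-02-15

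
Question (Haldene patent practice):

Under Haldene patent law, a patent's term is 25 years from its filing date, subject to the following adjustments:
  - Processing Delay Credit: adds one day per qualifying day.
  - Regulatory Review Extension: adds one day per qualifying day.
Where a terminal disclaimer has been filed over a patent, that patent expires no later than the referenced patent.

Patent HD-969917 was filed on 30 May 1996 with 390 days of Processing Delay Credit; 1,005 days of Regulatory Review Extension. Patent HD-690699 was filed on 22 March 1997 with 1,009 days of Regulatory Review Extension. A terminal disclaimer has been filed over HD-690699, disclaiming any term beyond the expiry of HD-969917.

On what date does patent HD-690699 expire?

December 25, 2024

Natural term of HD-690699:
  Base: filing + 25 years → 22 March 2022.
  Regulatory Review Extension: +1009 days → 25 December 2024.
Expiry of referenced patent HD-969917:
  Base: filing + 25 years → 30 May 2021.
  Processing Delay Credit: +390 days → 24 June 2022.
  Regulatory Review Extension: +1005 days → 25 March 2025.
Terminal disclaimer: HD-690699 expires on the earlier of 25 December 2024 and 25 March 2025.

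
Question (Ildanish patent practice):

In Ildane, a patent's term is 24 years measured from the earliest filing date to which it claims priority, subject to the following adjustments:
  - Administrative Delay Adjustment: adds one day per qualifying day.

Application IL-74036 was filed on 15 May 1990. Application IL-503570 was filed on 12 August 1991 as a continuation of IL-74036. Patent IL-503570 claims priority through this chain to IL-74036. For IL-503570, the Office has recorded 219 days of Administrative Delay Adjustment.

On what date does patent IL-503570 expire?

2014-12-20

Earliest priority filing: 15 May 1990.
Base term: 15 May 1990 + 24 years → 15 May 2014.
Administrative Delay Adjustment: +219 days → 20 December 2014.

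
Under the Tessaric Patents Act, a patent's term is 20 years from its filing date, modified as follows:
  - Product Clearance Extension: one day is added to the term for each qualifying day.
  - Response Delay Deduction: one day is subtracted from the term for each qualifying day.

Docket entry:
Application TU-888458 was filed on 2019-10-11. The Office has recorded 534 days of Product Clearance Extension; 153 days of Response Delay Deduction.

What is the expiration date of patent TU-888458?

Base term: filing date + 20 years → 11 October 2039.
Product Clearance Extension: +534 days → 28 March 2041.
Response Delay Deduction: −153 days → 26 October 2040.

October 26, 2040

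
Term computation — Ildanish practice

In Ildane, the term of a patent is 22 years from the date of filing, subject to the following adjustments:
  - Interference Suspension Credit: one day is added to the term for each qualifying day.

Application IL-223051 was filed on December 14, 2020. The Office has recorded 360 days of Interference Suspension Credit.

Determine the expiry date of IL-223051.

Base term: filing date + 22 years → 14 December 2042.
Interference Suspension Credit: +360 days → 9 December 2043.

2043-12-09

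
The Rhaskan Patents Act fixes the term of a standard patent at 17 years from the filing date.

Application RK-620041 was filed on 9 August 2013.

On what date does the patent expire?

2030-08-09

Filing date + 17 years → 9 August 2030.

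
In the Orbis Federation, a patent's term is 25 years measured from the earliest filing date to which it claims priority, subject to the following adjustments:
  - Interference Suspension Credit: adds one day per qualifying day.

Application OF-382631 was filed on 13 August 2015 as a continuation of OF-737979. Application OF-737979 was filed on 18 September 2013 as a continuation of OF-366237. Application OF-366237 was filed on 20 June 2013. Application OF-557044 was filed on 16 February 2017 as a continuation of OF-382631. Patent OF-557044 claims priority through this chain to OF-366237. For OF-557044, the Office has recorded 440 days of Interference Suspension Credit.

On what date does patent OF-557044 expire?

2039-09-03

Earliest priority filing: 20 June 2013.
Base term: 20 June 2013 + 25 years → 20 June 2038.
Interference Suspension Credit: +440 days → 3 September 2039.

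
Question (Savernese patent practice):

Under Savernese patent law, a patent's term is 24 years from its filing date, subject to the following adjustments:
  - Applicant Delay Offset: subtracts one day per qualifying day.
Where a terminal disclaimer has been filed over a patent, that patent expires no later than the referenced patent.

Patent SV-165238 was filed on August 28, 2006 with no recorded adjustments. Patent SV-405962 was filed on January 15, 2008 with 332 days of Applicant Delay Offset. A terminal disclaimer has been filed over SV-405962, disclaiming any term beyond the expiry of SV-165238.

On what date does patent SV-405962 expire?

August 28, 2030

Natural term of SV-405962:
  Base: filing + 24 years → 15 January 2032.
  Applicant Delay Offset: −332 days → 17 February 2031.
Expiry of referenced patent SV-165238:
  Base: filing + 24 years → 28 August 2030.
Terminal disclaimer: SV-405962 expires on the earlier of 17 February 2031 and 28 August 2030.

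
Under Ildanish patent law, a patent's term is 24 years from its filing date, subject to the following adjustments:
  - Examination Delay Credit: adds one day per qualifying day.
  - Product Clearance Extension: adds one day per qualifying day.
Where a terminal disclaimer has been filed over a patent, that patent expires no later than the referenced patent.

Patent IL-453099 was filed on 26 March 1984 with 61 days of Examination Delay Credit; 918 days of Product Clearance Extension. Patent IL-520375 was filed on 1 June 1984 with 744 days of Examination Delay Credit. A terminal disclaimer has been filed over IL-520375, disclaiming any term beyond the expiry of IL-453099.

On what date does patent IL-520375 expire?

2010-06-15

Natural term of IL-520375:
  Base: filing + 24 years → 1 June 2008.
  Examination Delay Credit: +744 days → 15 June 2010.
Expiry of referenced patent IL-453099:
  Base: filing + 24 years → 26 March 2008.
  Examination Delay Credit: +61 days → 26 May 2008.
  Product Clearance Extension: +918 days → 30 November 2010.
Terminal disclaimer: IL-520375 expires on the earlier of 15 June 2010 and 30 November 2010.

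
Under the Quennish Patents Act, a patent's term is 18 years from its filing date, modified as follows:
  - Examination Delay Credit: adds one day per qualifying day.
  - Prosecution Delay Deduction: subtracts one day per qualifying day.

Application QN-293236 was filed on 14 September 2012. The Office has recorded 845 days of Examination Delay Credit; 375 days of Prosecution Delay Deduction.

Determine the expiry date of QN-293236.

Base term: filing date + 18 years → 14 September 2030.
Examination Delay Credit: +845 days → 6 January 2033.
Prosecution Delay Deduction: −375 days → 28 December 2031.

2031-12-28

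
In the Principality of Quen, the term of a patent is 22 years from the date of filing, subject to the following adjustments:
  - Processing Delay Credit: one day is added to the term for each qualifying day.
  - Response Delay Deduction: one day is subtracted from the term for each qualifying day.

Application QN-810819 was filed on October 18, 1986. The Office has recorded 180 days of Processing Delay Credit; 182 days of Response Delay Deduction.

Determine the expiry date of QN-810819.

Base term: filing date + 22 years → 18 October 2008.
Processing Delay Credit: +180 days → 16 April 2009.
Response Delay Deduction: −182 days → 16 October 2008.

October 16, 2008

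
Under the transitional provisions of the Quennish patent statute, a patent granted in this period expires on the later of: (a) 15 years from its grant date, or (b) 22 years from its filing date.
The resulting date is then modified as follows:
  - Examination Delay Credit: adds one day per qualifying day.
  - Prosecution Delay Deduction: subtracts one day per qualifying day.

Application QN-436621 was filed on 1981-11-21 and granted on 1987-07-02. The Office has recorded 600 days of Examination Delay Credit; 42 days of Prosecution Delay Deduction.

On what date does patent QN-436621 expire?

(a) grant + 15 years → 2 July 2002.
(b) filing + 22 years → 21 November 2003.
Later of the two: 21 November 2003.
Examination Delay Credit: +600 days → 13 July 2005.
Prosecution Delay Deduction: −42 days → 1 June 2005.

June 1, 2005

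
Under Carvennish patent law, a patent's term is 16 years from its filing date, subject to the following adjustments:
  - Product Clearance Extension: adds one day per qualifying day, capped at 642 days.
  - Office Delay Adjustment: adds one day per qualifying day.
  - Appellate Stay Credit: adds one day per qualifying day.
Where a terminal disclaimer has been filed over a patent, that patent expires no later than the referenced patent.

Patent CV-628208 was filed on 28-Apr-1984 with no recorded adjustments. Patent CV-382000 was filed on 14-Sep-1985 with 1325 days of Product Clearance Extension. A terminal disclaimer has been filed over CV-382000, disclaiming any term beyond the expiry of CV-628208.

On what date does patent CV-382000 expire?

Natural term of CV-382000:
  Base: filing + 16 years → 14 September 2001.
  Product Clearance Extension: 1325 days claimed exceeds the 642-day cap, so +642 days → 18 June 2003.
Expiry of referenced patent CV-628208:
  Base: filing + 16 years → 28 April 2000.
Terminal disclaimer: CV-382000 expires on the earlier of 18 June 2003 and 28 April 2000.

2000-04-28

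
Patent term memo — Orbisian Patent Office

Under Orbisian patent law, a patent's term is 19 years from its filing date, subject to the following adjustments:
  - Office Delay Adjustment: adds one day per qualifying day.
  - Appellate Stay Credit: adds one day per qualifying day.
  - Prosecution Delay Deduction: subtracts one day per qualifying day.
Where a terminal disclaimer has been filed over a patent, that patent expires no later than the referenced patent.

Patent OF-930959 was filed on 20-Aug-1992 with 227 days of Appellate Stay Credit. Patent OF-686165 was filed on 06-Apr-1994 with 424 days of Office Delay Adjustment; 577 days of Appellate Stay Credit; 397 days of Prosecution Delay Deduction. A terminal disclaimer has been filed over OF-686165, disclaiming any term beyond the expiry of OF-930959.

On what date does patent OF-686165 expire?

April 3, 2012

Natural term of OF-686165:
  Base: filing + 19 years → 6 April 2013.
  Office Delay Adjustment: +424 days → 4 June 2014.
  Appellate Stay Credit: +577 days → 2 January 2016.
  Prosecution Delay Deduction: −397 days → 1 December 2014.
Expiry of referenced patent OF-930959:
  Base: filing + 19 years → 20 August 2011.
  Appellate Stay Credit: +227 days → 3 April 2012.
Terminal disclaimer: OF-686165 expires on the earlier of 1 December 2014 and 3 April 2012.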